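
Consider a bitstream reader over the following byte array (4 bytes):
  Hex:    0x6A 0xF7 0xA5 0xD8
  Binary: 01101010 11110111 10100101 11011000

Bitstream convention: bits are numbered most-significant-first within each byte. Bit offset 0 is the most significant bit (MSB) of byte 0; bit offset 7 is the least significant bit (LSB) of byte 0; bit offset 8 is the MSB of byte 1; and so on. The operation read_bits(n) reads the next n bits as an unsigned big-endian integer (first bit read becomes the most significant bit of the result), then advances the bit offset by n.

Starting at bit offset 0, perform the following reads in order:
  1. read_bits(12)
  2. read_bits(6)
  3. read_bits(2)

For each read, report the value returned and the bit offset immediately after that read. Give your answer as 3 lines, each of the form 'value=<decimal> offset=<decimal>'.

Read 1: bits[0:12] width=12 -> value=1711 (bin 011010101111); offset now 12 = byte 1 bit 4; 20 bits remain
Read 2: bits[12:18] width=6 -> value=30 (bin 011110); offset now 18 = byte 2 bit 2; 14 bits remain
Read 3: bits[18:20] width=2 -> value=2 (bin 10); offset now 20 = byte 2 bit 4; 12 bits remain

Answer: value=1711 offset=12
value=30 offset=18
value=2 offset=20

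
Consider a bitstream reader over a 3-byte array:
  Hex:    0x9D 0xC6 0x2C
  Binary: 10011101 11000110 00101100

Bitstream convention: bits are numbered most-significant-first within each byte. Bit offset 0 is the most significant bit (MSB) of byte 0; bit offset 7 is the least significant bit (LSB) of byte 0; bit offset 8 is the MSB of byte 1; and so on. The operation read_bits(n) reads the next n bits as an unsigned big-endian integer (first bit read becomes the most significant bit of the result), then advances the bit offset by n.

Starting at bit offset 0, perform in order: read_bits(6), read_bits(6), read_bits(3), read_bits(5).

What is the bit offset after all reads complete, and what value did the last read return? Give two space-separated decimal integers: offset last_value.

Answer: 20 2

Derivation:
Read 1: bits[0:6] width=6 -> value=39 (bin 100111); offset now 6 = byte 0 bit 6; 18 bits remain
Read 2: bits[6:12] width=6 -> value=28 (bin 011100); offset now 12 = byte 1 bit 4; 12 bits remain
Read 3: bits[12:15] width=3 -> value=3 (bin 011); offset now 15 = byte 1 bit 7; 9 bits remain
Read 4: bits[15:20] width=5 -> value=2 (bin 00010); offset now 20 = byte 2 bit 4; 4 bits remain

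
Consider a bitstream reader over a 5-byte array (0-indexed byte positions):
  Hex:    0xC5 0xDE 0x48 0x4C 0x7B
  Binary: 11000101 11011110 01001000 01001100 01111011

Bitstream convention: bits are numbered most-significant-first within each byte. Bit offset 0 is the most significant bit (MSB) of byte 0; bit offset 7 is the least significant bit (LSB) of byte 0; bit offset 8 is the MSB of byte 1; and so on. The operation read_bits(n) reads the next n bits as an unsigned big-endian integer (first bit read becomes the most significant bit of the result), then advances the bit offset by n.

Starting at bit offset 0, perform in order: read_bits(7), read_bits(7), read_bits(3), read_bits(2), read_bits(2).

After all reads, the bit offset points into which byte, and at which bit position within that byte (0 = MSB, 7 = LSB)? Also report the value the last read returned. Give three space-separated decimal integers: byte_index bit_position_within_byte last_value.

Answer: 2 5 1

Derivation:
Read 1: bits[0:7] width=7 -> value=98 (bin 1100010); offset now 7 = byte 0 bit 7; 33 bits remain
Read 2: bits[7:14] width=7 -> value=119 (bin 1110111); offset now 14 = byte 1 bit 6; 26 bits remain
Read 3: bits[14:17] width=3 -> value=4 (bin 100); offset now 17 = byte 2 bit 1; 23 bits remain
Read 4: bits[17:19] width=2 -> value=2 (bin 10); offset now 19 = byte 2 bit 3; 21 bits remain
Read 5: bits[19:21] width=2 -> value=1 (bin 01); offset now 21 = byte 2 bit 5; 19 bits remain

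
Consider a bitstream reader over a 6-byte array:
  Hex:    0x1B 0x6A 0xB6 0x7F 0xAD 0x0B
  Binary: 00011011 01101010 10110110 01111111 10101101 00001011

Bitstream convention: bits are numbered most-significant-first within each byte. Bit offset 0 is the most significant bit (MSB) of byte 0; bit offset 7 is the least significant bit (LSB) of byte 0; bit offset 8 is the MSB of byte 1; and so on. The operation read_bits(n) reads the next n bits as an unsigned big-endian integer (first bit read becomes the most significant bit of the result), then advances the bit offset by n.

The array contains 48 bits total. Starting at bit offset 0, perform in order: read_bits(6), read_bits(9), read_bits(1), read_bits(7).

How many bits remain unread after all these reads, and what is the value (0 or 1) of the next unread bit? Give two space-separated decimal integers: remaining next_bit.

Answer: 25 0

Derivation:
Read 1: bits[0:6] width=6 -> value=6 (bin 000110); offset now 6 = byte 0 bit 6; 42 bits remain
Read 2: bits[6:15] width=9 -> value=437 (bin 110110101); offset now 15 = byte 1 bit 7; 33 bits remain
Read 3: bits[15:16] width=1 -> value=0 (bin 0); offset now 16 = byte 2 bit 0; 32 bits remain
Read 4: bits[16:23] width=7 -> value=91 (bin 1011011); offset now 23 = byte 2 bit 7; 25 bits remain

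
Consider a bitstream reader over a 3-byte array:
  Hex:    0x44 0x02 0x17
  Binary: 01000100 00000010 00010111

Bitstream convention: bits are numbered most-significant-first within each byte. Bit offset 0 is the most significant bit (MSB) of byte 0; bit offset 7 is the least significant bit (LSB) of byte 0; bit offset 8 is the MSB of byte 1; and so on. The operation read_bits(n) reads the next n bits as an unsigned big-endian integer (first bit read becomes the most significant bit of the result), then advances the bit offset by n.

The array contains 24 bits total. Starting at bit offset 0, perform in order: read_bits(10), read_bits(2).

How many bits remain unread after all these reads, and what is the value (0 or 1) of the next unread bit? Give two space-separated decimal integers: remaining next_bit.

Read 1: bits[0:10] width=10 -> value=272 (bin 0100010000); offset now 10 = byte 1 bit 2; 14 bits remain
Read 2: bits[10:12] width=2 -> value=0 (bin 00); offset now 12 = byte 1 bit 4; 12 bits remain

Answer: 12 0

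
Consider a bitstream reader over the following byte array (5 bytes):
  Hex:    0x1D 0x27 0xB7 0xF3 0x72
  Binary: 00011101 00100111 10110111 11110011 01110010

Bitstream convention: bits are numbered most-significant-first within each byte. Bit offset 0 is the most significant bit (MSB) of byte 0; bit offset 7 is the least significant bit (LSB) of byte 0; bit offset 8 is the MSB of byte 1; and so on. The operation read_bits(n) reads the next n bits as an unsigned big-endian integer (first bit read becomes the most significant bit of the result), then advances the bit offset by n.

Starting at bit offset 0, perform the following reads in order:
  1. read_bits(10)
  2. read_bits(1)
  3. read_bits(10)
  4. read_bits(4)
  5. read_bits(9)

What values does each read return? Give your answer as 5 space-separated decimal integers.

Answer: 116 1 246 15 461

Derivation:
Read 1: bits[0:10] width=10 -> value=116 (bin 0001110100); offset now 10 = byte 1 bit 2; 30 bits remain
Read 2: bits[10:11] width=1 -> value=1 (bin 1); offset now 11 = byte 1 bit 3; 29 bits remain
Read 3: bits[11:21] width=10 -> value=246 (bin 0011110110); offset now 21 = byte 2 bit 5; 19 bits remain
Read 4: bits[21:25] width=4 -> value=15 (bin 1111); offset now 25 = byte 3 bit 1; 15 bits remain
Read 5: bits[25:34] width=9 -> value=461 (bin 111001101); offset now 34 = byte 4 bit 2; 6 bits remain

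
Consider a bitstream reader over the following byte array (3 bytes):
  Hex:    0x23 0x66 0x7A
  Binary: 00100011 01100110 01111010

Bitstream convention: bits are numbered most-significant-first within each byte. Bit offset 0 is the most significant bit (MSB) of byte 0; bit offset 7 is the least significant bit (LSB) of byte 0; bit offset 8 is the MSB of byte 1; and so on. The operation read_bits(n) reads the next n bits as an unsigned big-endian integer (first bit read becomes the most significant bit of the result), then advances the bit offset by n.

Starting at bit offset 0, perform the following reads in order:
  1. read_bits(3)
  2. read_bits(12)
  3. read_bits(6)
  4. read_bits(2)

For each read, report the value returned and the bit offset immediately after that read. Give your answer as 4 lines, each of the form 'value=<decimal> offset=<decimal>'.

Read 1: bits[0:3] width=3 -> value=1 (bin 001); offset now 3 = byte 0 bit 3; 21 bits remain
Read 2: bits[3:15] width=12 -> value=435 (bin 000110110011); offset now 15 = byte 1 bit 7; 9 bits remain
Read 3: bits[15:21] width=6 -> value=15 (bin 001111); offset now 21 = byte 2 bit 5; 3 bits remain
Read 4: bits[21:23] width=2 -> value=1 (bin 01); offset now 23 = byte 2 bit 7; 1 bits remain

Answer: value=1 offset=3
value=435 offset=15
value=15 offset=21
value=1 offset=23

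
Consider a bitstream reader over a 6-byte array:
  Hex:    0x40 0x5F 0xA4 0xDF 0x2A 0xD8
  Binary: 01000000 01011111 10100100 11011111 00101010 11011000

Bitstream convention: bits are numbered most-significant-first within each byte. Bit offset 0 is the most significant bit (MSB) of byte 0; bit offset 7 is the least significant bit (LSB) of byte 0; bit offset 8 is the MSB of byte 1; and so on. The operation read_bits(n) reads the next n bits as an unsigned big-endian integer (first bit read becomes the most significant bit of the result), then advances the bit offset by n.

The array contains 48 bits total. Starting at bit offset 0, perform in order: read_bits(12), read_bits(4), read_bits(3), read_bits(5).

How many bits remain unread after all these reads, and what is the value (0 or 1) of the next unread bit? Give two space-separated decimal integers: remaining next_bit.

Read 1: bits[0:12] width=12 -> value=1029 (bin 010000000101); offset now 12 = byte 1 bit 4; 36 bits remain
Read 2: bits[12:16] width=4 -> value=15 (bin 1111); offset now 16 = byte 2 bit 0; 32 bits remain
Read 3: bits[16:19] width=3 -> value=5 (bin 101); offset now 19 = byte 2 bit 3; 29 bits remain
Read 4: bits[19:24] width=5 -> value=4 (bin 00100); offset now 24 = byte 3 bit 0; 24 bits remain

Answer: 24 1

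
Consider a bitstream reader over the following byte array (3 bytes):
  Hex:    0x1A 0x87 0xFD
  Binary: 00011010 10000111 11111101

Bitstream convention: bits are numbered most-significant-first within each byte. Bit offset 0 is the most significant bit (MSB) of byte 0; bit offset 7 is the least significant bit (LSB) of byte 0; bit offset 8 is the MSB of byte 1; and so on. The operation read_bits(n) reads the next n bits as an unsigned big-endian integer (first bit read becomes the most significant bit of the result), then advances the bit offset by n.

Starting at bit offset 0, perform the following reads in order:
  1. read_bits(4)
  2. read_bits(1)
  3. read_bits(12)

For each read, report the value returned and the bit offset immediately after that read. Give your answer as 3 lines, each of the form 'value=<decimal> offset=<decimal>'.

Read 1: bits[0:4] width=4 -> value=1 (bin 0001); offset now 4 = byte 0 bit 4; 20 bits remain
Read 2: bits[4:5] width=1 -> value=1 (bin 1); offset now 5 = byte 0 bit 5; 19 bits remain
Read 3: bits[5:17] width=12 -> value=1295 (bin 010100001111); offset now 17 = byte 2 bit 1; 7 bits remain

Answer: value=1 offset=4
value=1 offset=5
value=1295 offset=17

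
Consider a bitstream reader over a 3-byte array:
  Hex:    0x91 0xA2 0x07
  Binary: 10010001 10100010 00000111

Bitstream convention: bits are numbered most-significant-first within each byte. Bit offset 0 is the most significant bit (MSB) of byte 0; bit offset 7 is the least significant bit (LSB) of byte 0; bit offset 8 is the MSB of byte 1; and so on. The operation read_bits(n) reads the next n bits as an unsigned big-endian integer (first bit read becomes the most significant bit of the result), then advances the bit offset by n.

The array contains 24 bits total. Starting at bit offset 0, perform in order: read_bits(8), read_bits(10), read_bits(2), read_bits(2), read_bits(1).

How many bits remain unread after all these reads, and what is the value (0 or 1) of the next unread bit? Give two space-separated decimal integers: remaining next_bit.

Answer: 1 1

Derivation:
Read 1: bits[0:8] width=8 -> value=145 (bin 10010001); offset now 8 = byte 1 bit 0; 16 bits remain
Read 2: bits[8:18] width=10 -> value=648 (bin 1010001000); offset now 18 = byte 2 bit 2; 6 bits remain
Read 3: bits[18:20] width=2 -> value=0 (bin 00); offset now 20 = byte 2 bit 4; 4 bits remain
Read 4: bits[20:22] width=2 -> value=1 (bin 01); offset now 22 = byte 2 bit 6; 2 bits remain
Read 5: bits[22:23] width=1 -> value=1 (bin 1); offset now 23 = byte 2 bit 7; 1 bits remain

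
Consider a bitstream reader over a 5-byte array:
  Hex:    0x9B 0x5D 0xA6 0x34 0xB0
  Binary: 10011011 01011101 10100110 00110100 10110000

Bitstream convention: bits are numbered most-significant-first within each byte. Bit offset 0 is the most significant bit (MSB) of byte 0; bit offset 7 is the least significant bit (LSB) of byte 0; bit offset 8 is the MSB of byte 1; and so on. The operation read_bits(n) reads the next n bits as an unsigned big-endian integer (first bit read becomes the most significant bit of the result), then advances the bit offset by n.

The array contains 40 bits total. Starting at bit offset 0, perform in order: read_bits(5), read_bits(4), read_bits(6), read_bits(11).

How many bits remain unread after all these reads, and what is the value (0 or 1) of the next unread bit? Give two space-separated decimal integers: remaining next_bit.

Read 1: bits[0:5] width=5 -> value=19 (bin 10011); offset now 5 = byte 0 bit 5; 35 bits remain
Read 2: bits[5:9] width=4 -> value=6 (bin 0110); offset now 9 = byte 1 bit 1; 31 bits remain
Read 3: bits[9:15] width=6 -> value=46 (bin 101110); offset now 15 = byte 1 bit 7; 25 bits remain
Read 4: bits[15:26] width=11 -> value=1688 (bin 11010011000); offset now 26 = byte 3 bit 2; 14 bits remain

Answer: 14 1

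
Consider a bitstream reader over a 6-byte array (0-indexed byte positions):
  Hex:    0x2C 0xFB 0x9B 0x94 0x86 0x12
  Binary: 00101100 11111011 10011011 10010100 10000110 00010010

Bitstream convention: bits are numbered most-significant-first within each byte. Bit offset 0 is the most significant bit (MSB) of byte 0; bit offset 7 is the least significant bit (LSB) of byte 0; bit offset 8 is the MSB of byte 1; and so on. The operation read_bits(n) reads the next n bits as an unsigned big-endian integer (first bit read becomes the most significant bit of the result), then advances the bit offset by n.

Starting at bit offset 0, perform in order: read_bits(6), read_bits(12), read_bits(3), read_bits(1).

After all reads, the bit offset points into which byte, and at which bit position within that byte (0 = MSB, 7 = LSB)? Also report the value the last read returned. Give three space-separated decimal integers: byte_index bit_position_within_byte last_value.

Answer: 2 6 0

Derivation:
Read 1: bits[0:6] width=6 -> value=11 (bin 001011); offset now 6 = byte 0 bit 6; 42 bits remain
Read 2: bits[6:18] width=12 -> value=1006 (bin 001111101110); offset now 18 = byte 2 bit 2; 30 bits remain
Read 3: bits[18:21] width=3 -> value=3 (bin 011); offset now 21 = byte 2 bit 5; 27 bits remain
Read 4: bits[21:22] width=1 -> value=0 (bin 0); offset now 22 = byte 2 bit 6; 26 bits remain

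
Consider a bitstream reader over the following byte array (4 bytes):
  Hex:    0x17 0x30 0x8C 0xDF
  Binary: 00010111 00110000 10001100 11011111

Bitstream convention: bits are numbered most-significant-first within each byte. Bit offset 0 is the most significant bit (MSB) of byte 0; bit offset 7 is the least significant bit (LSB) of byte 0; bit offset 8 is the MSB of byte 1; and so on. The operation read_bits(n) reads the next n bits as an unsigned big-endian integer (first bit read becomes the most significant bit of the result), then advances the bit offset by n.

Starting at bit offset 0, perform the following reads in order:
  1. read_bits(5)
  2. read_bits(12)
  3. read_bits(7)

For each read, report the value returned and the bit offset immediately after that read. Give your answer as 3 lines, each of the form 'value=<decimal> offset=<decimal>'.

Answer: value=2 offset=5
value=3681 offset=17
value=12 offset=24

Derivation:
Read 1: bits[0:5] width=5 -> value=2 (bin 00010); offset now 5 = byte 0 bit 5; 27 bits remain
Read 2: bits[5:17] width=12 -> value=3681 (bin 111001100001); offset now 17 = byte 2 bit 1; 15 bits remain
Read 3: bits[17:24] width=7 -> value=12 (bin 0001100); offset now 24 = byte 3 bit 0; 8 bits remain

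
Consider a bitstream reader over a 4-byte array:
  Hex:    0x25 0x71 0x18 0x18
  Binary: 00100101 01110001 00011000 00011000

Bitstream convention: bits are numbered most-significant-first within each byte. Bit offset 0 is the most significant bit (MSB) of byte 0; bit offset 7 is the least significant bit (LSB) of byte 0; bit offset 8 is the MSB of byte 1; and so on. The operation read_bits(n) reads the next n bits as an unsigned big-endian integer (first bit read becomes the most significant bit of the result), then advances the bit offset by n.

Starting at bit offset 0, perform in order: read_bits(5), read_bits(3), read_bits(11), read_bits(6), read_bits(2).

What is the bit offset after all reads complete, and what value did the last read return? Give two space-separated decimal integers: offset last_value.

Answer: 27 0

Derivation:
Read 1: bits[0:5] width=5 -> value=4 (bin 00100); offset now 5 = byte 0 bit 5; 27 bits remain
Read 2: bits[5:8] width=3 -> value=5 (bin 101); offset now 8 = byte 1 bit 0; 24 bits remain
Read 3: bits[8:19] width=11 -> value=904 (bin 01110001000); offset now 19 = byte 2 bit 3; 13 bits remain
Read 4: bits[19:25] width=6 -> value=48 (bin 110000); offset now 25 = byte 3 bit 1; 7 bits remain
Read 5: bits[25:27] width=2 -> value=0 (bin 00); offset now 27 = byte 3 bit 3; 5 bits remain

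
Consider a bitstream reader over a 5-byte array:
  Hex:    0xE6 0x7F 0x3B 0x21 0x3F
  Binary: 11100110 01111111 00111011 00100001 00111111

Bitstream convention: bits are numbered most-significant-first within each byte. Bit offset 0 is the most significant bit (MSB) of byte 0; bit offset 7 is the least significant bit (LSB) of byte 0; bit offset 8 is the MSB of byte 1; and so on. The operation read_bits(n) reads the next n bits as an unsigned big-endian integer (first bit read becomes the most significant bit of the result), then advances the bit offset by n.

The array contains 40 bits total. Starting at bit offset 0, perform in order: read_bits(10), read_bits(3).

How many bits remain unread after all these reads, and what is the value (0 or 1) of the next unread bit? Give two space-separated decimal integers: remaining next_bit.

Read 1: bits[0:10] width=10 -> value=921 (bin 1110011001); offset now 10 = byte 1 bit 2; 30 bits remain
Read 2: bits[10:13] width=3 -> value=7 (bin 111); offset now 13 = byte 1 bit 5; 27 bits remain

Answer: 27 1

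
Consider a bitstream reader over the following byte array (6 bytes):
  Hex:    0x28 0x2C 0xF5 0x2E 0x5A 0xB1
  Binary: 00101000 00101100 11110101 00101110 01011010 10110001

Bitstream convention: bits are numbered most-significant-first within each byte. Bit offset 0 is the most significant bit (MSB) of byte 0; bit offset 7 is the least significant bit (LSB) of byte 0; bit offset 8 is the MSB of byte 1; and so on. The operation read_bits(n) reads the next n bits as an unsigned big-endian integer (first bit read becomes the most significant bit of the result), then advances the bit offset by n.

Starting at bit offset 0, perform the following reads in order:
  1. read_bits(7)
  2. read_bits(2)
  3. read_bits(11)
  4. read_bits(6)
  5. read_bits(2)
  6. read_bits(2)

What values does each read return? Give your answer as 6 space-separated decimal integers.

Answer: 20 0 719 20 2 3

Derivation:
Read 1: bits[0:7] width=7 -> value=20 (bin 0010100); offset now 7 = byte 0 bit 7; 41 bits remain
Read 2: bits[7:9] width=2 -> value=0 (bin 00); offset now 9 = byte 1 bit 1; 39 bits remain
Read 3: bits[9:20] width=11 -> value=719 (bin 01011001111); offset now 20 = byte 2 bit 4; 28 bits remain
Read 4: bits[20:26] width=6 -> value=20 (bin 010100); offset now 26 = byte 3 bit 2; 22 bits remain
Read 5: bits[26:28] width=2 -> value=2 (bin 10); offset now 28 = byte 3 bit 4; 20 bits remain
Read 6: bits[28:30] width=2 -> value=3 (bin 11); offset now 30 = byte 3 bit 6; 18 bits remain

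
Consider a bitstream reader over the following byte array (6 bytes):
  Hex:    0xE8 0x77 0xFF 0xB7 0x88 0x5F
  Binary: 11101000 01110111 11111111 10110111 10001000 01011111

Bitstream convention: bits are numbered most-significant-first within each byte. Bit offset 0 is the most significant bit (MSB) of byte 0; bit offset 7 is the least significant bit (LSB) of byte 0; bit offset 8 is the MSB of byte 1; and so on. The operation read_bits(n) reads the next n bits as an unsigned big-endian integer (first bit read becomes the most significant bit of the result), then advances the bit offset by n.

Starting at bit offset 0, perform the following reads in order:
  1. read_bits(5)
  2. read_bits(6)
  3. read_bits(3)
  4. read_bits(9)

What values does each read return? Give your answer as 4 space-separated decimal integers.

Answer: 29 3 5 511

Derivation:
Read 1: bits[0:5] width=5 -> value=29 (bin 11101); offset now 5 = byte 0 bit 5; 43 bits remain
Read 2: bits[5:11] width=6 -> value=3 (bin 000011); offset now 11 = byte 1 bit 3; 37 bits remain
Read 3: bits[11:14] width=3 -> value=5 (bin 101); offset now 14 = byte 1 bit 6; 34 bits remain
Read 4: bits[14:23] width=9 -> value=511 (bin 111111111); offset now 23 = byte 2 bit 7; 25 bits remain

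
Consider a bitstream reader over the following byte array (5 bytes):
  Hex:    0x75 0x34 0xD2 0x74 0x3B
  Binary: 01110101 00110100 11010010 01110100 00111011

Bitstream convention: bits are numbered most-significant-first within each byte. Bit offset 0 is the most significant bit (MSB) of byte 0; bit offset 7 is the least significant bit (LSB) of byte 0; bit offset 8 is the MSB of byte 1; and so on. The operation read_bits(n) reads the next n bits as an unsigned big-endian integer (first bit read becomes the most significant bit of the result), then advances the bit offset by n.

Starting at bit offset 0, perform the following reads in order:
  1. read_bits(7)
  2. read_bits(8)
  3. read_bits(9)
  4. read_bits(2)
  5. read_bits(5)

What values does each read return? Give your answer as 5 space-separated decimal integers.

Answer: 58 154 210 1 26

Derivation:
Read 1: bits[0:7] width=7 -> value=58 (bin 0111010); offset now 7 = byte 0 bit 7; 33 bits remain
Read 2: bits[7:15] width=8 -> value=154 (bin 10011010); offset now 15 = byte 1 bit 7; 25 bits remain
Read 3: bits[15:24] width=9 -> value=210 (bin 011010010); offset now 24 = byte 3 bit 0; 16 bits remain
Read 4: bits[24:26] width=2 -> value=1 (bin 01); offset now 26 = byte 3 bit 2; 14 bits remain
Read 5: bits[26:31] width=5 -> value=26 (bin 11010); offset now 31 = byte 3 bit 7; 9 bits remain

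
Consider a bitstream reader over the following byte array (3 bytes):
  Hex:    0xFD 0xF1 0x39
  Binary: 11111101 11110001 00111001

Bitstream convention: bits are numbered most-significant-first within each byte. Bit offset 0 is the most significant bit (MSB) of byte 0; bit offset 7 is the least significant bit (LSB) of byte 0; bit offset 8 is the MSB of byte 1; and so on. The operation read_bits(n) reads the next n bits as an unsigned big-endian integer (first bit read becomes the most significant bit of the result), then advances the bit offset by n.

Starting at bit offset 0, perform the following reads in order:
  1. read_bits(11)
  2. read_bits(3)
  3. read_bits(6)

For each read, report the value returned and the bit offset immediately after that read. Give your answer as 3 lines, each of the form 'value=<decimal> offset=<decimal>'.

Answer: value=2031 offset=11
value=4 offset=14
value=19 offset=20

Derivation:
Read 1: bits[0:11] width=11 -> value=2031 (bin 11111101111); offset now 11 = byte 1 bit 3; 13 bits remain
Read 2: bits[11:14] width=3 -> value=4 (bin 100); offset now 14 = byte 1 bit 6; 10 bits remain
Read 3: bits[14:20] width=6 -> value=19 (bin 010011); offset now 20 = byte 2 bit 4; 4 bits remain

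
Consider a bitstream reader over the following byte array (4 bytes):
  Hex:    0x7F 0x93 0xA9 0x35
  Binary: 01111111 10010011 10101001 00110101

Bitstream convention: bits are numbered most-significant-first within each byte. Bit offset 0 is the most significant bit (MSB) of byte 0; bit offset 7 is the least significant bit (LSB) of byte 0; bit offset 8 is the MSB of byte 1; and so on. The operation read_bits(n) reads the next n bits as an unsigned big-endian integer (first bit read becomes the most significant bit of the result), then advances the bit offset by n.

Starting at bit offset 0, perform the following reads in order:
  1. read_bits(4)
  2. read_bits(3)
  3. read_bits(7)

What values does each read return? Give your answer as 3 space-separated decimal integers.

Answer: 7 7 100

Derivation:
Read 1: bits[0:4] width=4 -> value=7 (bin 0111); offset now 4 = byte 0 bit 4; 28 bits remain
Read 2: bits[4:7] width=3 -> value=7 (bin 111); offset now 7 = byte 0 bit 7; 25 bits remain
Read 3: bits[7:14] width=7 -> value=100 (bin 1100100); offset now 14 = byte 1 bit 6; 18 bits remain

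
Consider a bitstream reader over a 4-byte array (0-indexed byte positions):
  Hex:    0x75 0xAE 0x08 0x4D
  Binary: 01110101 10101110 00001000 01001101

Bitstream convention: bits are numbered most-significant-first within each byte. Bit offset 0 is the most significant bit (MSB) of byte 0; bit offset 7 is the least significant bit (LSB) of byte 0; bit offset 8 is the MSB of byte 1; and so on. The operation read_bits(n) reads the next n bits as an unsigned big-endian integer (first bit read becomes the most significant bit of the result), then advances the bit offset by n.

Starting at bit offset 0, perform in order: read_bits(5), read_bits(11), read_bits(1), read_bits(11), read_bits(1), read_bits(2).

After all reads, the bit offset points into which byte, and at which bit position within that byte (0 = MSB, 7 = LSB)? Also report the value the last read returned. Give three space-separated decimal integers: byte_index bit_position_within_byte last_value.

Read 1: bits[0:5] width=5 -> value=14 (bin 01110); offset now 5 = byte 0 bit 5; 27 bits remain
Read 2: bits[5:16] width=11 -> value=1454 (bin 10110101110); offset now 16 = byte 2 bit 0; 16 bits remain
Read 3: bits[16:17] width=1 -> value=0 (bin 0); offset now 17 = byte 2 bit 1; 15 bits remain
Read 4: bits[17:28] width=11 -> value=132 (bin 00010000100); offset now 28 = byte 3 bit 4; 4 bits remain
Read 5: bits[28:29] width=1 -> value=1 (bin 1); offset now 29 = byte 3 bit 5; 3 bits remain
Read 6: bits[29:31] width=2 -> value=2 (bin 10); offset now 31 = byte 3 bit 7; 1 bits remain

Answer: 3 7 2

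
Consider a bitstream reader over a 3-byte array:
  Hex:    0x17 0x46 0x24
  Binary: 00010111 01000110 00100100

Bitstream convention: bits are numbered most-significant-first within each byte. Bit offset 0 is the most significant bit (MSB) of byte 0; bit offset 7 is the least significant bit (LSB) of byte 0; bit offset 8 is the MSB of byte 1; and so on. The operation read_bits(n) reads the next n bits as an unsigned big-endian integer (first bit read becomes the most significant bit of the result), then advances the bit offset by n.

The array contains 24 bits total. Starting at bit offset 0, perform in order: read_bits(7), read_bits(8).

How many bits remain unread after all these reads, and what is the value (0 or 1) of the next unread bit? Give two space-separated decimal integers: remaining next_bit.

Answer: 9 0

Derivation:
Read 1: bits[0:7] width=7 -> value=11 (bin 0001011); offset now 7 = byte 0 bit 7; 17 bits remain
Read 2: bits[7:15] width=8 -> value=163 (bin 10100011); offset now 15 = byte 1 bit 7; 9 bits remain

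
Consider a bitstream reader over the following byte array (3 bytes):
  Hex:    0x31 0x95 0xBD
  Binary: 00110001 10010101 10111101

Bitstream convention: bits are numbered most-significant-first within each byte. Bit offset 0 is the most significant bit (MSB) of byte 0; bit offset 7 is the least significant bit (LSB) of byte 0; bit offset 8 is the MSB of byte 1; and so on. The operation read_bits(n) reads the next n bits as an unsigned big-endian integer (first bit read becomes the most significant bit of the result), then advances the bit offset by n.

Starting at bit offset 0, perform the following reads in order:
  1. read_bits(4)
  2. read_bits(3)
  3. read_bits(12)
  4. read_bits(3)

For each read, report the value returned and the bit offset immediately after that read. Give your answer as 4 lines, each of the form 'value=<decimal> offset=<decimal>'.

Read 1: bits[0:4] width=4 -> value=3 (bin 0011); offset now 4 = byte 0 bit 4; 20 bits remain
Read 2: bits[4:7] width=3 -> value=0 (bin 000); offset now 7 = byte 0 bit 7; 17 bits remain
Read 3: bits[7:19] width=12 -> value=3245 (bin 110010101101); offset now 19 = byte 2 bit 3; 5 bits remain
Read 4: bits[19:22] width=3 -> value=7 (bin 111); offset now 22 = byte 2 bit 6; 2 bits remain

Answer: value=3 offset=4
value=0 offset=7
value=3245 offset=19
value=7 offset=22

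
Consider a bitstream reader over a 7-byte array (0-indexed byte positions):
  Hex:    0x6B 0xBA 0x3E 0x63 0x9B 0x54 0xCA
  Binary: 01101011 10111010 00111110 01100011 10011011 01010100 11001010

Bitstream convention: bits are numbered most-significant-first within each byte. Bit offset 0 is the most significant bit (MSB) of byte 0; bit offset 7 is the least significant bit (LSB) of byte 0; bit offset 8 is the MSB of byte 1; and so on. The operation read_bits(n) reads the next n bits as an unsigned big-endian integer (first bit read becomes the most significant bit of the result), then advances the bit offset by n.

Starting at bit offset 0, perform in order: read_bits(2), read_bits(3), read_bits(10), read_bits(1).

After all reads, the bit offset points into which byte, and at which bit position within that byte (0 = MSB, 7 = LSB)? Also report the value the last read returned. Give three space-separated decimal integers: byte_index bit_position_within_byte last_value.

Read 1: bits[0:2] width=2 -> value=1 (bin 01); offset now 2 = byte 0 bit 2; 54 bits remain
Read 2: bits[2:5] width=3 -> value=5 (bin 101); offset now 5 = byte 0 bit 5; 51 bits remain
Read 3: bits[5:15] width=10 -> value=477 (bin 0111011101); offset now 15 = byte 1 bit 7; 41 bits remain
Read 4: bits[15:16] width=1 -> value=0 (bin 0); offset now 16 = byte 2 bit 0; 40 bits remain

Answer: 2 0 0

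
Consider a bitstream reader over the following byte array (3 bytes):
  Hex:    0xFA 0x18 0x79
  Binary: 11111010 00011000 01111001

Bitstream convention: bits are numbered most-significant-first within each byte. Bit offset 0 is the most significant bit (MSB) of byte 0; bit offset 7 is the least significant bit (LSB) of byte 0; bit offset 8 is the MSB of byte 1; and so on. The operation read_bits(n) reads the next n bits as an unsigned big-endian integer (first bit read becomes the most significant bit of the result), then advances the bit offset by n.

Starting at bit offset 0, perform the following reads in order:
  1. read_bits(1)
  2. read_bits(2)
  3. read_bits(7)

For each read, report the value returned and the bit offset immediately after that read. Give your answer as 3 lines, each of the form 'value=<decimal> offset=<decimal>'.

Answer: value=1 offset=1
value=3 offset=3
value=104 offset=10

Derivation:
Read 1: bits[0:1] width=1 -> value=1 (bin 1); offset now 1 = byte 0 bit 1; 23 bits remain
Read 2: bits[1:3] width=2 -> value=3 (bin 11); offset now 3 = byte 0 bit 3; 21 bits remain
Read 3: bits[3:10] width=7 -> value=104 (bin 1101000); offset now 10 = byte 1 bit 2; 14 bits remain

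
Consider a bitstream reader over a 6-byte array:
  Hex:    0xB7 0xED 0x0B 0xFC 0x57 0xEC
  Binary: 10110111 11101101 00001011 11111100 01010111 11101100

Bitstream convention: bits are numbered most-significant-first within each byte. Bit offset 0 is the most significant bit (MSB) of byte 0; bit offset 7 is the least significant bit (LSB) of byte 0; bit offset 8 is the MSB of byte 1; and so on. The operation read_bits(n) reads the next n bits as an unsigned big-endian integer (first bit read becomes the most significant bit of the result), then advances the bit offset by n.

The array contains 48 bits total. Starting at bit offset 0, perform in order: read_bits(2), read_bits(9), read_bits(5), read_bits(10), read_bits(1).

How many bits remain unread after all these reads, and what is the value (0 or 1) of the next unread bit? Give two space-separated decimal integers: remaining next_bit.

Answer: 21 1

Derivation:
Read 1: bits[0:2] width=2 -> value=2 (bin 10); offset now 2 = byte 0 bit 2; 46 bits remain
Read 2: bits[2:11] width=9 -> value=447 (bin 110111111); offset now 11 = byte 1 bit 3; 37 bits remain
Read 3: bits[11:16] width=5 -> value=13 (bin 01101); offset now 16 = byte 2 bit 0; 32 bits remain
Read 4: bits[16:26] width=10 -> value=47 (bin 0000101111); offset now 26 = byte 3 bit 2; 22 bits remain
Read 5: bits[26:27] width=1 -> value=1 (bin 1); offset now 27 = byte 3 bit 3; 21 bits remain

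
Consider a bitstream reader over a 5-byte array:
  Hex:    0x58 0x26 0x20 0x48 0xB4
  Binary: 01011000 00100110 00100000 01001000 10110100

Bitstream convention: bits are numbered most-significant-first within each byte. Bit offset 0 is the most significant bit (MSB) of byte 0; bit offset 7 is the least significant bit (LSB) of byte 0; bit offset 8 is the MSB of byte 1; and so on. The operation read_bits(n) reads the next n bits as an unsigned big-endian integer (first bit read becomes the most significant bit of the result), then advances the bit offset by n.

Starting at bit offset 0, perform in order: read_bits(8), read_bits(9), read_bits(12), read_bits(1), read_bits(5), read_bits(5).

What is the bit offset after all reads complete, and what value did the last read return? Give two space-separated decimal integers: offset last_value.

Answer: 40 20

Derivation:
Read 1: bits[0:8] width=8 -> value=88 (bin 01011000); offset now 8 = byte 1 bit 0; 32 bits remain
Read 2: bits[8:17] width=9 -> value=76 (bin 001001100); offset now 17 = byte 2 bit 1; 23 bits remain
Read 3: bits[17:29] width=12 -> value=1033 (bin 010000001001); offset now 29 = byte 3 bit 5; 11 bits remain
Read 4: bits[29:30] width=1 -> value=0 (bin 0); offset now 30 = byte 3 bit 6; 10 bits remain
Read 5: bits[30:35] width=5 -> value=5 (bin 00101); offset now 35 = byte 4 bit 3; 5 bits remain
Read 6: bits[35:40] width=5 -> value=20 (bin 10100); offset now 40 = byte 5 bit 0; 0 bits remain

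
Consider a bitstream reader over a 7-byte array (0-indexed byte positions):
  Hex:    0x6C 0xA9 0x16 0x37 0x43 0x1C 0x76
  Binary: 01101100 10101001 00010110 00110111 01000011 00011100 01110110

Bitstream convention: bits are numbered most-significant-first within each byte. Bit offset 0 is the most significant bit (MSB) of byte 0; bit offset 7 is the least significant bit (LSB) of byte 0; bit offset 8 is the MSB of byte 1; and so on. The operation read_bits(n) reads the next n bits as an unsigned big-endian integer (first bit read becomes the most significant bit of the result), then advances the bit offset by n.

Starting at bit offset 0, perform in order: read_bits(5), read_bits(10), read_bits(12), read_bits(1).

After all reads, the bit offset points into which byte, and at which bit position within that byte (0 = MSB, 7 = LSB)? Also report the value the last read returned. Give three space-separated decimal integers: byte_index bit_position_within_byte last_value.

Read 1: bits[0:5] width=5 -> value=13 (bin 01101); offset now 5 = byte 0 bit 5; 51 bits remain
Read 2: bits[5:15] width=10 -> value=596 (bin 1001010100); offset now 15 = byte 1 bit 7; 41 bits remain
Read 3: bits[15:27] width=12 -> value=2225 (bin 100010110001); offset now 27 = byte 3 bit 3; 29 bits remain
Read 4: bits[27:28] width=1 -> value=1 (bin 1); offset now 28 = byte 3 bit 4; 28 bits remain

Answer: 3 4 1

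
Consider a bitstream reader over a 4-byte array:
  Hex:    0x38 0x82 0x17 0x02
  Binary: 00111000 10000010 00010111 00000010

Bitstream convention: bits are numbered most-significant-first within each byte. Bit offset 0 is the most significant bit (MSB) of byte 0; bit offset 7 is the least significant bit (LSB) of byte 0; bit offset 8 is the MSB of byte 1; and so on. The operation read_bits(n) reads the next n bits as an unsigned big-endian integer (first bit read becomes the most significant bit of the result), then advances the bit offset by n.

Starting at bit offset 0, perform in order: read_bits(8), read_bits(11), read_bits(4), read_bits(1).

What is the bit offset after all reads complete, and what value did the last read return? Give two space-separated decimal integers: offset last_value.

Answer: 24 1

Derivation:
Read 1: bits[0:8] width=8 -> value=56 (bin 00111000); offset now 8 = byte 1 bit 0; 24 bits remain
Read 2: bits[8:19] width=11 -> value=1040 (bin 10000010000); offset now 19 = byte 2 bit 3; 13 bits remain
Read 3: bits[19:23] width=4 -> value=11 (bin 1011); offset now 23 = byte 2 bit 7; 9 bits remain
Read 4: bits[23:24] width=1 -> value=1 (bin 1); offset now 24 = byte 3 bit 0; 8 bits remain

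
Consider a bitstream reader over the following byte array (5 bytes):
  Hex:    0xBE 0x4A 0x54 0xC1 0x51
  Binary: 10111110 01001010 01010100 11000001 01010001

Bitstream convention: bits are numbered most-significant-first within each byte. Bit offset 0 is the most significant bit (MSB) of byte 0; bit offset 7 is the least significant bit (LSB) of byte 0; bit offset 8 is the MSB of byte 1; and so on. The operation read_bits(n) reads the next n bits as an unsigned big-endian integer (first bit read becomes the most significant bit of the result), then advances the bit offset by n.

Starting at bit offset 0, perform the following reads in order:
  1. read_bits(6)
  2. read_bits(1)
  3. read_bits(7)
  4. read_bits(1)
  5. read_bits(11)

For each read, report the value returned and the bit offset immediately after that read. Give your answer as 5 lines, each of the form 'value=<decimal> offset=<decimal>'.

Answer: value=47 offset=6
value=1 offset=7
value=18 offset=14
value=1 offset=15
value=339 offset=26

Derivation:
Read 1: bits[0:6] width=6 -> value=47 (bin 101111); offset now 6 = byte 0 bit 6; 34 bits remain
Read 2: bits[6:7] width=1 -> value=1 (bin 1); offset now 7 = byte 0 bit 7; 33 bits remain
Read 3: bits[7:14] width=7 -> value=18 (bin 0010010); offset now 14 = byte 1 bit 6; 26 bits remain
Read 4: bits[14:15] width=1 -> value=1 (bin 1); offset now 15 = byte 1 bit 7; 25 bits remain
Read 5: bits[15:26] width=11 -> value=339 (bin 00101010011); offset now 26 = byte 3 bit 2; 14 bits remain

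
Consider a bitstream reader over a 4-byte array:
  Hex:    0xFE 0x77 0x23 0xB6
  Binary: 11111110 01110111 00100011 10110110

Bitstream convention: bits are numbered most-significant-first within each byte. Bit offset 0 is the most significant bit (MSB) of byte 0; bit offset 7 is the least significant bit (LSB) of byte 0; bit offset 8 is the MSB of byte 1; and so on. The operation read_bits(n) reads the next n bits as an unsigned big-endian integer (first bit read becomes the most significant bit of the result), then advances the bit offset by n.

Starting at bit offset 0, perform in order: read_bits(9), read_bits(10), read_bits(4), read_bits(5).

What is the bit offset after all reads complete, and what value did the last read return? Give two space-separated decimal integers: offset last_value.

Answer: 28 27

Derivation:
Read 1: bits[0:9] width=9 -> value=508 (bin 111111100); offset now 9 = byte 1 bit 1; 23 bits remain
Read 2: bits[9:19] width=10 -> value=953 (bin 1110111001); offset now 19 = byte 2 bit 3; 13 bits remain
Read 3: bits[19:23] width=4 -> value=1 (bin 0001); offset now 23 = byte 2 bit 7; 9 bits remain
Read 4: bits[23:28] width=5 -> value=27 (bin 11011); offset now 28 = byte 3 bit 4; 4 bits remain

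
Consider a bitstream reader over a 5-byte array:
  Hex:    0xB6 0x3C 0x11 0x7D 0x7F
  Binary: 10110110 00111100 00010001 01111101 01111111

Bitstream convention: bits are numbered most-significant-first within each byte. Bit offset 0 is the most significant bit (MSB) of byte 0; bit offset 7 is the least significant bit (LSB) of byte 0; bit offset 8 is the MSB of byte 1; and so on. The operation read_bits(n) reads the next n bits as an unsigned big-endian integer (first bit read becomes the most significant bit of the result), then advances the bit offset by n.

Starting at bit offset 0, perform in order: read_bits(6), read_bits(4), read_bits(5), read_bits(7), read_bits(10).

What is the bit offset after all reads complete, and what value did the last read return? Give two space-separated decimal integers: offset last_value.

Answer: 32 381

Derivation:
Read 1: bits[0:6] width=6 -> value=45 (bin 101101); offset now 6 = byte 0 bit 6; 34 bits remain
Read 2: bits[6:10] width=4 -> value=8 (bin 1000); offset now 10 = byte 1 bit 2; 30 bits remain
Read 3: bits[10:15] width=5 -> value=30 (bin 11110); offset now 15 = byte 1 bit 7; 25 bits remain
Read 4: bits[15:22] width=7 -> value=4 (bin 0000100); offset now 22 = byte 2 bit 6; 18 bits remain
Read 5: bits[22:32] width=10 -> value=381 (bin 0101111101); offset now 32 = byte 4 bit 0; 8 bits remain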